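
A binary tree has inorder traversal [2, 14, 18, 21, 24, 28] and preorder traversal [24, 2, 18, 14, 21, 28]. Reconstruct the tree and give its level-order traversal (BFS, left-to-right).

Inorder:  [2, 14, 18, 21, 24, 28]
Preorder: [24, 2, 18, 14, 21, 28]
Algorithm: preorder visits root first, so consume preorder in order;
for each root, split the current inorder slice at that value into
left-subtree inorder and right-subtree inorder, then recurse.
Recursive splits:
  root=24; inorder splits into left=[2, 14, 18, 21], right=[28]
  root=2; inorder splits into left=[], right=[14, 18, 21]
  root=18; inorder splits into left=[14], right=[21]
  root=14; inorder splits into left=[], right=[]
  root=21; inorder splits into left=[], right=[]
  root=28; inorder splits into left=[], right=[]
Reconstructed level-order: [24, 2, 28, 18, 14, 21]


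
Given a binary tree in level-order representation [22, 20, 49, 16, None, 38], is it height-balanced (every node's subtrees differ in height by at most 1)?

Tree (level-order array): [22, 20, 49, 16, None, 38]
Definition: a tree is height-balanced if, at every node, |h(left) - h(right)| <= 1 (empty subtree has height -1).
Bottom-up per-node check:
  node 16: h_left=-1, h_right=-1, diff=0 [OK], height=0
  node 20: h_left=0, h_right=-1, diff=1 [OK], height=1
  node 38: h_left=-1, h_right=-1, diff=0 [OK], height=0
  node 49: h_left=0, h_right=-1, diff=1 [OK], height=1
  node 22: h_left=1, h_right=1, diff=0 [OK], height=2
All nodes satisfy the balance condition.
Result: Balanced


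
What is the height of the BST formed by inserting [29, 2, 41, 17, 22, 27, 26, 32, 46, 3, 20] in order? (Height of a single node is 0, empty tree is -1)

Insertion order: [29, 2, 41, 17, 22, 27, 26, 32, 46, 3, 20]
Tree (level-order array): [29, 2, 41, None, 17, 32, 46, 3, 22, None, None, None, None, None, None, 20, 27, None, None, 26]
Compute height bottom-up (empty subtree = -1):
  height(3) = 1 + max(-1, -1) = 0
  height(20) = 1 + max(-1, -1) = 0
  height(26) = 1 + max(-1, -1) = 0
  height(27) = 1 + max(0, -1) = 1
  height(22) = 1 + max(0, 1) = 2
  height(17) = 1 + max(0, 2) = 3
  height(2) = 1 + max(-1, 3) = 4
  height(32) = 1 + max(-1, -1) = 0
  height(46) = 1 + max(-1, -1) = 0
  height(41) = 1 + max(0, 0) = 1
  height(29) = 1 + max(4, 1) = 5
Height = 5


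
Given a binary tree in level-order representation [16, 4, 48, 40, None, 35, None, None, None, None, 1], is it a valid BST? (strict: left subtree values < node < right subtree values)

Level-order array: [16, 4, 48, 40, None, 35, None, None, None, None, 1]
Validate using subtree bounds (lo, hi): at each node, require lo < value < hi,
then recurse left with hi=value and right with lo=value.
Preorder trace (stopping at first violation):
  at node 16 with bounds (-inf, +inf): OK
  at node 4 with bounds (-inf, 16): OK
  at node 40 with bounds (-inf, 4): VIOLATION
Node 40 violates its bound: not (-inf < 40 < 4).
Result: Not a valid BST


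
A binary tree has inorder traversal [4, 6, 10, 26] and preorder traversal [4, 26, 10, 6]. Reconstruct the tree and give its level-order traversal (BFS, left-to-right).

Inorder:  [4, 6, 10, 26]
Preorder: [4, 26, 10, 6]
Algorithm: preorder visits root first, so consume preorder in order;
for each root, split the current inorder slice at that value into
left-subtree inorder and right-subtree inorder, then recurse.
Recursive splits:
  root=4; inorder splits into left=[], right=[6, 10, 26]
  root=26; inorder splits into left=[6, 10], right=[]
  root=10; inorder splits into left=[6], right=[]
  root=6; inorder splits into left=[], right=[]
Reconstructed level-order: [4, 26, 10, 6]


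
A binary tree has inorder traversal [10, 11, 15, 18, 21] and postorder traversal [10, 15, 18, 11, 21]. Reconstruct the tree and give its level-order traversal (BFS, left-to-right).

Inorder:   [10, 11, 15, 18, 21]
Postorder: [10, 15, 18, 11, 21]
Algorithm: postorder visits root last, so walk postorder right-to-left;
each value is the root of the current inorder slice — split it at that
value, recurse on the right subtree first, then the left.
Recursive splits:
  root=21; inorder splits into left=[10, 11, 15, 18], right=[]
  root=11; inorder splits into left=[10], right=[15, 18]
  root=18; inorder splits into left=[15], right=[]
  root=15; inorder splits into left=[], right=[]
  root=10; inorder splits into left=[], right=[]
Reconstructed level-order: [21, 11, 10, 18, 15]


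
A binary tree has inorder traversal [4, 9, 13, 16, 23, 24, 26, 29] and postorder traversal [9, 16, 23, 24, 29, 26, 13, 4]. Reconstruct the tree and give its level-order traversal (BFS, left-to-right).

Inorder:   [4, 9, 13, 16, 23, 24, 26, 29]
Postorder: [9, 16, 23, 24, 29, 26, 13, 4]
Algorithm: postorder visits root last, so walk postorder right-to-left;
each value is the root of the current inorder slice — split it at that
value, recurse on the right subtree first, then the left.
Recursive splits:
  root=4; inorder splits into left=[], right=[9, 13, 16, 23, 24, 26, 29]
  root=13; inorder splits into left=[9], right=[16, 23, 24, 26, 29]
  root=26; inorder splits into left=[16, 23, 24], right=[29]
  root=29; inorder splits into left=[], right=[]
  root=24; inorder splits into left=[16, 23], right=[]
  root=23; inorder splits into left=[16], right=[]
  root=16; inorder splits into left=[], right=[]
  root=9; inorder splits into left=[], right=[]
Reconstructed level-order: [4, 13, 9, 26, 24, 29, 23, 16]


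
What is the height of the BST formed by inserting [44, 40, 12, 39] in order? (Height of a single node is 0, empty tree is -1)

Insertion order: [44, 40, 12, 39]
Tree (level-order array): [44, 40, None, 12, None, None, 39]
Compute height bottom-up (empty subtree = -1):
  height(39) = 1 + max(-1, -1) = 0
  height(12) = 1 + max(-1, 0) = 1
  height(40) = 1 + max(1, -1) = 2
  height(44) = 1 + max(2, -1) = 3
Height = 3


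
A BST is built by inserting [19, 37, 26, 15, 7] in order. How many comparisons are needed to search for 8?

Search path for 8: 19 -> 15 -> 7
Found: False
Comparisons: 3


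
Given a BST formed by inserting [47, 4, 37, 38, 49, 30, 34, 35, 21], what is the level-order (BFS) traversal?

Tree insertion order: [47, 4, 37, 38, 49, 30, 34, 35, 21]
Tree (level-order array): [47, 4, 49, None, 37, None, None, 30, 38, 21, 34, None, None, None, None, None, 35]
BFS from the root, enqueuing left then right child of each popped node:
  queue [47] -> pop 47, enqueue [4, 49], visited so far: [47]
  queue [4, 49] -> pop 4, enqueue [37], visited so far: [47, 4]
  queue [49, 37] -> pop 49, enqueue [none], visited so far: [47, 4, 49]
  queue [37] -> pop 37, enqueue [30, 38], visited so far: [47, 4, 49, 37]
  queue [30, 38] -> pop 30, enqueue [21, 34], visited so far: [47, 4, 49, 37, 30]
  queue [38, 21, 34] -> pop 38, enqueue [none], visited so far: [47, 4, 49, 37, 30, 38]
  queue [21, 34] -> pop 21, enqueue [none], visited so far: [47, 4, 49, 37, 30, 38, 21]
  queue [34] -> pop 34, enqueue [35], visited so far: [47, 4, 49, 37, 30, 38, 21, 34]
  queue [35] -> pop 35, enqueue [none], visited so far: [47, 4, 49, 37, 30, 38, 21, 34, 35]
Result: [47, 4, 49, 37, 30, 38, 21, 34, 35]


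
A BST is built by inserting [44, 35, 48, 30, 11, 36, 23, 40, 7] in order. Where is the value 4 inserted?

Starting tree (level order): [44, 35, 48, 30, 36, None, None, 11, None, None, 40, 7, 23]
Insertion path: 44 -> 35 -> 30 -> 11 -> 7
Result: insert 4 as left child of 7
Final tree (level order): [44, 35, 48, 30, 36, None, None, 11, None, None, 40, 7, 23, None, None, 4]


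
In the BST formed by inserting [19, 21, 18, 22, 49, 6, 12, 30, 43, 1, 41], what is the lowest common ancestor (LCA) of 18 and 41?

Tree insertion order: [19, 21, 18, 22, 49, 6, 12, 30, 43, 1, 41]
Tree (level-order array): [19, 18, 21, 6, None, None, 22, 1, 12, None, 49, None, None, None, None, 30, None, None, 43, 41]
In a BST, the LCA of p=18, q=41 is the first node v on the
root-to-leaf path with p <= v <= q (go left if both < v, right if both > v).
Walk from root:
  at 19: 18 <= 19 <= 41, this is the LCA
LCA = 19


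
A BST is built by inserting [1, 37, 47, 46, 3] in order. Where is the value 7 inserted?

Starting tree (level order): [1, None, 37, 3, 47, None, None, 46]
Insertion path: 1 -> 37 -> 3
Result: insert 7 as right child of 3
Final tree (level order): [1, None, 37, 3, 47, None, 7, 46]


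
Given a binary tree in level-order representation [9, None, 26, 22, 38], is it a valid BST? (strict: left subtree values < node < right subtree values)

Level-order array: [9, None, 26, 22, 38]
Validate using subtree bounds (lo, hi): at each node, require lo < value < hi,
then recurse left with hi=value and right with lo=value.
Preorder trace (stopping at first violation):
  at node 9 with bounds (-inf, +inf): OK
  at node 26 with bounds (9, +inf): OK
  at node 22 with bounds (9, 26): OK
  at node 38 with bounds (26, +inf): OK
No violation found at any node.
Result: Valid BST


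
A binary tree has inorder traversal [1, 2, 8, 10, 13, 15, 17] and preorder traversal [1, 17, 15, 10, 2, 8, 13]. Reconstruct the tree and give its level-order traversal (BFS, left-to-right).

Inorder:  [1, 2, 8, 10, 13, 15, 17]
Preorder: [1, 17, 15, 10, 2, 8, 13]
Algorithm: preorder visits root first, so consume preorder in order;
for each root, split the current inorder slice at that value into
left-subtree inorder and right-subtree inorder, then recurse.
Recursive splits:
  root=1; inorder splits into left=[], right=[2, 8, 10, 13, 15, 17]
  root=17; inorder splits into left=[2, 8, 10, 13, 15], right=[]
  root=15; inorder splits into left=[2, 8, 10, 13], right=[]
  root=10; inorder splits into left=[2, 8], right=[13]
  root=2; inorder splits into left=[], right=[8]
  root=8; inorder splits into left=[], right=[]
  root=13; inorder splits into left=[], right=[]
Reconstructed level-order: [1, 17, 15, 10, 2, 13, 8]


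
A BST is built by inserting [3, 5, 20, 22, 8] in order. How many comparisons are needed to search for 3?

Search path for 3: 3
Found: True
Comparisons: 1


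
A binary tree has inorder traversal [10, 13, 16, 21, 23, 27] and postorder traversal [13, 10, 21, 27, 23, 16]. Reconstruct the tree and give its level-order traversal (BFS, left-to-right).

Inorder:   [10, 13, 16, 21, 23, 27]
Postorder: [13, 10, 21, 27, 23, 16]
Algorithm: postorder visits root last, so walk postorder right-to-left;
each value is the root of the current inorder slice — split it at that
value, recurse on the right subtree first, then the left.
Recursive splits:
  root=16; inorder splits into left=[10, 13], right=[21, 23, 27]
  root=23; inorder splits into left=[21], right=[27]
  root=27; inorder splits into left=[], right=[]
  root=21; inorder splits into left=[], right=[]
  root=10; inorder splits into left=[], right=[13]
  root=13; inorder splits into left=[], right=[]
Reconstructed level-order: [16, 10, 23, 13, 21, 27]


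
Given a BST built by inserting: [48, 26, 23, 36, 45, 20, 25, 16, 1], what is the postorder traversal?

Tree insertion order: [48, 26, 23, 36, 45, 20, 25, 16, 1]
Tree (level-order array): [48, 26, None, 23, 36, 20, 25, None, 45, 16, None, None, None, None, None, 1]
Postorder traversal: [1, 16, 20, 25, 23, 45, 36, 26, 48]


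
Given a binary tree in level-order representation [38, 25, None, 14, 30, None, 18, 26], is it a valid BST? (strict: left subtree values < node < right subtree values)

Level-order array: [38, 25, None, 14, 30, None, 18, 26]
Validate using subtree bounds (lo, hi): at each node, require lo < value < hi,
then recurse left with hi=value and right with lo=value.
Preorder trace (stopping at first violation):
  at node 38 with bounds (-inf, +inf): OK
  at node 25 with bounds (-inf, 38): OK
  at node 14 with bounds (-inf, 25): OK
  at node 18 with bounds (14, 25): OK
  at node 30 with bounds (25, 38): OK
  at node 26 with bounds (25, 30): OK
No violation found at any node.
Result: Valid BST


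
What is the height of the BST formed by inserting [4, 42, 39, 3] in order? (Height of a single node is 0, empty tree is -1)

Insertion order: [4, 42, 39, 3]
Tree (level-order array): [4, 3, 42, None, None, 39]
Compute height bottom-up (empty subtree = -1):
  height(3) = 1 + max(-1, -1) = 0
  height(39) = 1 + max(-1, -1) = 0
  height(42) = 1 + max(0, -1) = 1
  height(4) = 1 + max(0, 1) = 2
Height = 2


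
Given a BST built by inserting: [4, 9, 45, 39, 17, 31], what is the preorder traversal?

Tree insertion order: [4, 9, 45, 39, 17, 31]
Tree (level-order array): [4, None, 9, None, 45, 39, None, 17, None, None, 31]
Preorder traversal: [4, 9, 45, 39, 17, 31]


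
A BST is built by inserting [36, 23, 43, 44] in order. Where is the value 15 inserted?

Starting tree (level order): [36, 23, 43, None, None, None, 44]
Insertion path: 36 -> 23
Result: insert 15 as left child of 23
Final tree (level order): [36, 23, 43, 15, None, None, 44]


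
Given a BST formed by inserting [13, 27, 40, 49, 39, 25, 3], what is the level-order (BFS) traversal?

Tree insertion order: [13, 27, 40, 49, 39, 25, 3]
Tree (level-order array): [13, 3, 27, None, None, 25, 40, None, None, 39, 49]
BFS from the root, enqueuing left then right child of each popped node:
  queue [13] -> pop 13, enqueue [3, 27], visited so far: [13]
  queue [3, 27] -> pop 3, enqueue [none], visited so far: [13, 3]
  queue [27] -> pop 27, enqueue [25, 40], visited so far: [13, 3, 27]
  queue [25, 40] -> pop 25, enqueue [none], visited so far: [13, 3, 27, 25]
  queue [40] -> pop 40, enqueue [39, 49], visited so far: [13, 3, 27, 25, 40]
  queue [39, 49] -> pop 39, enqueue [none], visited so far: [13, 3, 27, 25, 40, 39]
  queue [49] -> pop 49, enqueue [none], visited so far: [13, 3, 27, 25, 40, 39, 49]
Result: [13, 3, 27, 25, 40, 39, 49]


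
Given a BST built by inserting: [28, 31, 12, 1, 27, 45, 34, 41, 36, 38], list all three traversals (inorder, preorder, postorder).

Tree insertion order: [28, 31, 12, 1, 27, 45, 34, 41, 36, 38]
Tree (level-order array): [28, 12, 31, 1, 27, None, 45, None, None, None, None, 34, None, None, 41, 36, None, None, 38]
Inorder (L, root, R): [1, 12, 27, 28, 31, 34, 36, 38, 41, 45]
Preorder (root, L, R): [28, 12, 1, 27, 31, 45, 34, 41, 36, 38]
Postorder (L, R, root): [1, 27, 12, 38, 36, 41, 34, 45, 31, 28]


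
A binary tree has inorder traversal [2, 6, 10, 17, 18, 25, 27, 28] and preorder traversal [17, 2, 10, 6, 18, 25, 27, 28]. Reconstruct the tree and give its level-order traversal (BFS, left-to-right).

Inorder:  [2, 6, 10, 17, 18, 25, 27, 28]
Preorder: [17, 2, 10, 6, 18, 25, 27, 28]
Algorithm: preorder visits root first, so consume preorder in order;
for each root, split the current inorder slice at that value into
left-subtree inorder and right-subtree inorder, then recurse.
Recursive splits:
  root=17; inorder splits into left=[2, 6, 10], right=[18, 25, 27, 28]
  root=2; inorder splits into left=[], right=[6, 10]
  root=10; inorder splits into left=[6], right=[]
  root=6; inorder splits into left=[], right=[]
  root=18; inorder splits into left=[], right=[25, 27, 28]
  root=25; inorder splits into left=[], right=[27, 28]
  root=27; inorder splits into left=[], right=[28]
  root=28; inorder splits into left=[], right=[]
Reconstructed level-order: [17, 2, 18, 10, 25, 6, 27, 28]


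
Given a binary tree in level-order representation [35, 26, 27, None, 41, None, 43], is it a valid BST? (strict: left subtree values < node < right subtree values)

Level-order array: [35, 26, 27, None, 41, None, 43]
Validate using subtree bounds (lo, hi): at each node, require lo < value < hi,
then recurse left with hi=value and right with lo=value.
Preorder trace (stopping at first violation):
  at node 35 with bounds (-inf, +inf): OK
  at node 26 with bounds (-inf, 35): OK
  at node 41 with bounds (26, 35): VIOLATION
Node 41 violates its bound: not (26 < 41 < 35).
Result: Not a valid BST


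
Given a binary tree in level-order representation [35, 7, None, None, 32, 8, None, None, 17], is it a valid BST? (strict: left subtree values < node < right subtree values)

Level-order array: [35, 7, None, None, 32, 8, None, None, 17]
Validate using subtree bounds (lo, hi): at each node, require lo < value < hi,
then recurse left with hi=value and right with lo=value.
Preorder trace (stopping at first violation):
  at node 35 with bounds (-inf, +inf): OK
  at node 7 with bounds (-inf, 35): OK
  at node 32 with bounds (7, 35): OK
  at node 8 with bounds (7, 32): OK
  at node 17 with bounds (8, 32): OK
No violation found at any node.
Result: Valid BST


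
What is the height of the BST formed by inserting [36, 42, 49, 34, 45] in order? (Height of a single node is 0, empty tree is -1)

Insertion order: [36, 42, 49, 34, 45]
Tree (level-order array): [36, 34, 42, None, None, None, 49, 45]
Compute height bottom-up (empty subtree = -1):
  height(34) = 1 + max(-1, -1) = 0
  height(45) = 1 + max(-1, -1) = 0
  height(49) = 1 + max(0, -1) = 1
  height(42) = 1 + max(-1, 1) = 2
  height(36) = 1 + max(0, 2) = 3
Height = 3


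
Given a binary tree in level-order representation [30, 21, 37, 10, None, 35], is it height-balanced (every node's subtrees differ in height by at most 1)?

Tree (level-order array): [30, 21, 37, 10, None, 35]
Definition: a tree is height-balanced if, at every node, |h(left) - h(right)| <= 1 (empty subtree has height -1).
Bottom-up per-node check:
  node 10: h_left=-1, h_right=-1, diff=0 [OK], height=0
  node 21: h_left=0, h_right=-1, diff=1 [OK], height=1
  node 35: h_left=-1, h_right=-1, diff=0 [OK], height=0
  node 37: h_left=0, h_right=-1, diff=1 [OK], height=1
  node 30: h_left=1, h_right=1, diff=0 [OK], height=2
All nodes satisfy the balance condition.
Result: Balanced


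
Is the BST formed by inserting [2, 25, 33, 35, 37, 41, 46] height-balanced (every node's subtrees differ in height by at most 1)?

Tree (level-order array): [2, None, 25, None, 33, None, 35, None, 37, None, 41, None, 46]
Definition: a tree is height-balanced if, at every node, |h(left) - h(right)| <= 1 (empty subtree has height -1).
Bottom-up per-node check:
  node 46: h_left=-1, h_right=-1, diff=0 [OK], height=0
  node 41: h_left=-1, h_right=0, diff=1 [OK], height=1
  node 37: h_left=-1, h_right=1, diff=2 [FAIL (|-1-1|=2 > 1)], height=2
  node 35: h_left=-1, h_right=2, diff=3 [FAIL (|-1-2|=3 > 1)], height=3
  node 33: h_left=-1, h_right=3, diff=4 [FAIL (|-1-3|=4 > 1)], height=4
  node 25: h_left=-1, h_right=4, diff=5 [FAIL (|-1-4|=5 > 1)], height=5
  node 2: h_left=-1, h_right=5, diff=6 [FAIL (|-1-5|=6 > 1)], height=6
Node 37 violates the condition: |-1 - 1| = 2 > 1.
Result: Not balanced


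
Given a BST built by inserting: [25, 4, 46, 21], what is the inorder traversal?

Tree insertion order: [25, 4, 46, 21]
Tree (level-order array): [25, 4, 46, None, 21]
Inorder traversal: [4, 21, 25, 46]


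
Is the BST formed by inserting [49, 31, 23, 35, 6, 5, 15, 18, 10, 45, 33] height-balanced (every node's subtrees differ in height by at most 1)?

Tree (level-order array): [49, 31, None, 23, 35, 6, None, 33, 45, 5, 15, None, None, None, None, None, None, 10, 18]
Definition: a tree is height-balanced if, at every node, |h(left) - h(right)| <= 1 (empty subtree has height -1).
Bottom-up per-node check:
  node 5: h_left=-1, h_right=-1, diff=0 [OK], height=0
  node 10: h_left=-1, h_right=-1, diff=0 [OK], height=0
  node 18: h_left=-1, h_right=-1, diff=0 [OK], height=0
  node 15: h_left=0, h_right=0, diff=0 [OK], height=1
  node 6: h_left=0, h_right=1, diff=1 [OK], height=2
  node 23: h_left=2, h_right=-1, diff=3 [FAIL (|2--1|=3 > 1)], height=3
  node 33: h_left=-1, h_right=-1, diff=0 [OK], height=0
  node 45: h_left=-1, h_right=-1, diff=0 [OK], height=0
  node 35: h_left=0, h_right=0, diff=0 [OK], height=1
  node 31: h_left=3, h_right=1, diff=2 [FAIL (|3-1|=2 > 1)], height=4
  node 49: h_left=4, h_right=-1, diff=5 [FAIL (|4--1|=5 > 1)], height=5
Node 23 violates the condition: |2 - -1| = 3 > 1.
Result: Not balanced


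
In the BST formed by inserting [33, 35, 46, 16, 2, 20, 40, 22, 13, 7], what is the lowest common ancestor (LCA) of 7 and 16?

Tree insertion order: [33, 35, 46, 16, 2, 20, 40, 22, 13, 7]
Tree (level-order array): [33, 16, 35, 2, 20, None, 46, None, 13, None, 22, 40, None, 7]
In a BST, the LCA of p=7, q=16 is the first node v on the
root-to-leaf path with p <= v <= q (go left if both < v, right if both > v).
Walk from root:
  at 33: both 7 and 16 < 33, go left
  at 16: 7 <= 16 <= 16, this is the LCA
LCA = 16


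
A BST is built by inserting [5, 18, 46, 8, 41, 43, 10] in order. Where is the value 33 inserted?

Starting tree (level order): [5, None, 18, 8, 46, None, 10, 41, None, None, None, None, 43]
Insertion path: 5 -> 18 -> 46 -> 41
Result: insert 33 as left child of 41
Final tree (level order): [5, None, 18, 8, 46, None, 10, 41, None, None, None, 33, 43]


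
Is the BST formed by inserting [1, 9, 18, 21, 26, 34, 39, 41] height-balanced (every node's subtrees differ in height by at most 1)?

Tree (level-order array): [1, None, 9, None, 18, None, 21, None, 26, None, 34, None, 39, None, 41]
Definition: a tree is height-balanced if, at every node, |h(left) - h(right)| <= 1 (empty subtree has height -1).
Bottom-up per-node check:
  node 41: h_left=-1, h_right=-1, diff=0 [OK], height=0
  node 39: h_left=-1, h_right=0, diff=1 [OK], height=1
  node 34: h_left=-1, h_right=1, diff=2 [FAIL (|-1-1|=2 > 1)], height=2
  node 26: h_left=-1, h_right=2, diff=3 [FAIL (|-1-2|=3 > 1)], height=3
  node 21: h_left=-1, h_right=3, diff=4 [FAIL (|-1-3|=4 > 1)], height=4
  node 18: h_left=-1, h_right=4, diff=5 [FAIL (|-1-4|=5 > 1)], height=5
  node 9: h_left=-1, h_right=5, diff=6 [FAIL (|-1-5|=6 > 1)], height=6
  node 1: h_left=-1, h_right=6, diff=7 [FAIL (|-1-6|=7 > 1)], height=7
Node 34 violates the condition: |-1 - 1| = 2 > 1.
Result: Not balanced


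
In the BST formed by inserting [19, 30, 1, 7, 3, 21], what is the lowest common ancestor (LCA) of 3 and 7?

Tree insertion order: [19, 30, 1, 7, 3, 21]
Tree (level-order array): [19, 1, 30, None, 7, 21, None, 3]
In a BST, the LCA of p=3, q=7 is the first node v on the
root-to-leaf path with p <= v <= q (go left if both < v, right if both > v).
Walk from root:
  at 19: both 3 and 7 < 19, go left
  at 1: both 3 and 7 > 1, go right
  at 7: 3 <= 7 <= 7, this is the LCA
LCA = 7


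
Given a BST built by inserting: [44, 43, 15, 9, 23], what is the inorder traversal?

Tree insertion order: [44, 43, 15, 9, 23]
Tree (level-order array): [44, 43, None, 15, None, 9, 23]
Inorder traversal: [9, 15, 23, 43, 44]


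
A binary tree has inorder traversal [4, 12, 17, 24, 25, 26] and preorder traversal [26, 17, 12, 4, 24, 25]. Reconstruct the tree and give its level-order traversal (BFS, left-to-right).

Inorder:  [4, 12, 17, 24, 25, 26]
Preorder: [26, 17, 12, 4, 24, 25]
Algorithm: preorder visits root first, so consume preorder in order;
for each root, split the current inorder slice at that value into
left-subtree inorder and right-subtree inorder, then recurse.
Recursive splits:
  root=26; inorder splits into left=[4, 12, 17, 24, 25], right=[]
  root=17; inorder splits into left=[4, 12], right=[24, 25]
  root=12; inorder splits into left=[4], right=[]
  root=4; inorder splits into left=[], right=[]
  root=24; inorder splits into left=[], right=[25]
  root=25; inorder splits into left=[], right=[]
Reconstructed level-order: [26, 17, 12, 24, 4, 25]


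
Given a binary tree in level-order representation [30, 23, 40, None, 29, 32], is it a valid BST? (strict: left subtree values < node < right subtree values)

Level-order array: [30, 23, 40, None, 29, 32]
Validate using subtree bounds (lo, hi): at each node, require lo < value < hi,
then recurse left with hi=value and right with lo=value.
Preorder trace (stopping at first violation):
  at node 30 with bounds (-inf, +inf): OK
  at node 23 with bounds (-inf, 30): OK
  at node 29 with bounds (23, 30): OK
  at node 40 with bounds (30, +inf): OK
  at node 32 with bounds (30, 40): OK
No violation found at any node.
Result: Valid BST


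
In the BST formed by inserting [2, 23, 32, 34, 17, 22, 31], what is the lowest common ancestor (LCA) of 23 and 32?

Tree insertion order: [2, 23, 32, 34, 17, 22, 31]
Tree (level-order array): [2, None, 23, 17, 32, None, 22, 31, 34]
In a BST, the LCA of p=23, q=32 is the first node v on the
root-to-leaf path with p <= v <= q (go left if both < v, right if both > v).
Walk from root:
  at 2: both 23 and 32 > 2, go right
  at 23: 23 <= 23 <= 32, this is the LCA
LCA = 23


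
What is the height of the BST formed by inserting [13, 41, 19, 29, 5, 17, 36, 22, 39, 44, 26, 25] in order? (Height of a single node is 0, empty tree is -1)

Insertion order: [13, 41, 19, 29, 5, 17, 36, 22, 39, 44, 26, 25]
Tree (level-order array): [13, 5, 41, None, None, 19, 44, 17, 29, None, None, None, None, 22, 36, None, 26, None, 39, 25]
Compute height bottom-up (empty subtree = -1):
  height(5) = 1 + max(-1, -1) = 0
  height(17) = 1 + max(-1, -1) = 0
  height(25) = 1 + max(-1, -1) = 0
  height(26) = 1 + max(0, -1) = 1
  height(22) = 1 + max(-1, 1) = 2
  height(39) = 1 + max(-1, -1) = 0
  height(36) = 1 + max(-1, 0) = 1
  height(29) = 1 + max(2, 1) = 3
  height(19) = 1 + max(0, 3) = 4
  height(44) = 1 + max(-1, -1) = 0
  height(41) = 1 + max(4, 0) = 5
  height(13) = 1 + max(0, 5) = 6
Height = 6


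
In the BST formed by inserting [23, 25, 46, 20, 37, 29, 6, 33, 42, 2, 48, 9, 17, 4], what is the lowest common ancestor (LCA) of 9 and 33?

Tree insertion order: [23, 25, 46, 20, 37, 29, 6, 33, 42, 2, 48, 9, 17, 4]
Tree (level-order array): [23, 20, 25, 6, None, None, 46, 2, 9, 37, 48, None, 4, None, 17, 29, 42, None, None, None, None, None, None, None, 33]
In a BST, the LCA of p=9, q=33 is the first node v on the
root-to-leaf path with p <= v <= q (go left if both < v, right if both > v).
Walk from root:
  at 23: 9 <= 23 <= 33, this is the LCA
LCA = 23


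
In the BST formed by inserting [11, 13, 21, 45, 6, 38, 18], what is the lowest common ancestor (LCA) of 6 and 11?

Tree insertion order: [11, 13, 21, 45, 6, 38, 18]
Tree (level-order array): [11, 6, 13, None, None, None, 21, 18, 45, None, None, 38]
In a BST, the LCA of p=6, q=11 is the first node v on the
root-to-leaf path with p <= v <= q (go left if both < v, right if both > v).
Walk from root:
  at 11: 6 <= 11 <= 11, this is the LCA
LCA = 11


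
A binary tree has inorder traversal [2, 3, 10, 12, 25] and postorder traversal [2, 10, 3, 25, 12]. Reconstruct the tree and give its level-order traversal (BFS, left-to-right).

Inorder:   [2, 3, 10, 12, 25]
Postorder: [2, 10, 3, 25, 12]
Algorithm: postorder visits root last, so walk postorder right-to-left;
each value is the root of the current inorder slice — split it at that
value, recurse on the right subtree first, then the left.
Recursive splits:
  root=12; inorder splits into left=[2, 3, 10], right=[25]
  root=25; inorder splits into left=[], right=[]
  root=3; inorder splits into left=[2], right=[10]
  root=10; inorder splits into left=[], right=[]
  root=2; inorder splits into left=[], right=[]
Reconstructed level-order: [12, 3, 25, 2, 10]


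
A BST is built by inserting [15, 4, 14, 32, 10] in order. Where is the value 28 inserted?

Starting tree (level order): [15, 4, 32, None, 14, None, None, 10]
Insertion path: 15 -> 32
Result: insert 28 as left child of 32
Final tree (level order): [15, 4, 32, None, 14, 28, None, 10]


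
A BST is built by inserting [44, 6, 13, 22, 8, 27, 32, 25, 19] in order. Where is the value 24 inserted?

Starting tree (level order): [44, 6, None, None, 13, 8, 22, None, None, 19, 27, None, None, 25, 32]
Insertion path: 44 -> 6 -> 13 -> 22 -> 27 -> 25
Result: insert 24 as left child of 25
Final tree (level order): [44, 6, None, None, 13, 8, 22, None, None, 19, 27, None, None, 25, 32, 24]


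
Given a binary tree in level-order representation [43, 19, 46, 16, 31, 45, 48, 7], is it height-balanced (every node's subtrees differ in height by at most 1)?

Tree (level-order array): [43, 19, 46, 16, 31, 45, 48, 7]
Definition: a tree is height-balanced if, at every node, |h(left) - h(right)| <= 1 (empty subtree has height -1).
Bottom-up per-node check:
  node 7: h_left=-1, h_right=-1, diff=0 [OK], height=0
  node 16: h_left=0, h_right=-1, diff=1 [OK], height=1
  node 31: h_left=-1, h_right=-1, diff=0 [OK], height=0
  node 19: h_left=1, h_right=0, diff=1 [OK], height=2
  node 45: h_left=-1, h_right=-1, diff=0 [OK], height=0
  node 48: h_left=-1, h_right=-1, diff=0 [OK], height=0
  node 46: h_left=0, h_right=0, diff=0 [OK], height=1
  node 43: h_left=2, h_right=1, diff=1 [OK], height=3
All nodes satisfy the balance condition.
Result: Balanced


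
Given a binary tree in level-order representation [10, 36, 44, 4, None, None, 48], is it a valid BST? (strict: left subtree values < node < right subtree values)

Level-order array: [10, 36, 44, 4, None, None, 48]
Validate using subtree bounds (lo, hi): at each node, require lo < value < hi,
then recurse left with hi=value and right with lo=value.
Preorder trace (stopping at first violation):
  at node 10 with bounds (-inf, +inf): OK
  at node 36 with bounds (-inf, 10): VIOLATION
Node 36 violates its bound: not (-inf < 36 < 10).
Result: Not a valid BST


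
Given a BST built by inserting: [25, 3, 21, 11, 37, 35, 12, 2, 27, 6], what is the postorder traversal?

Tree insertion order: [25, 3, 21, 11, 37, 35, 12, 2, 27, 6]
Tree (level-order array): [25, 3, 37, 2, 21, 35, None, None, None, 11, None, 27, None, 6, 12]
Postorder traversal: [2, 6, 12, 11, 21, 3, 27, 35, 37, 25]


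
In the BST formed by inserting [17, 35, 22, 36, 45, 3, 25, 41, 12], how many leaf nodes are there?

Tree built from: [17, 35, 22, 36, 45, 3, 25, 41, 12]
Tree (level-order array): [17, 3, 35, None, 12, 22, 36, None, None, None, 25, None, 45, None, None, 41]
Rule: A leaf has 0 children.
Per-node child counts:
  node 17: 2 child(ren)
  node 3: 1 child(ren)
  node 12: 0 child(ren)
  node 35: 2 child(ren)
  node 22: 1 child(ren)
  node 25: 0 child(ren)
  node 36: 1 child(ren)
  node 45: 1 child(ren)
  node 41: 0 child(ren)
Matching nodes: [12, 25, 41]
Count of leaf nodes: 3


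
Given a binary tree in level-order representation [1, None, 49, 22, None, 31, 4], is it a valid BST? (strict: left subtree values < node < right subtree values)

Level-order array: [1, None, 49, 22, None, 31, 4]
Validate using subtree bounds (lo, hi): at each node, require lo < value < hi,
then recurse left with hi=value and right with lo=value.
Preorder trace (stopping at first violation):
  at node 1 with bounds (-inf, +inf): OK
  at node 49 with bounds (1, +inf): OK
  at node 22 with bounds (1, 49): OK
  at node 31 with bounds (1, 22): VIOLATION
Node 31 violates its bound: not (1 < 31 < 22).
Result: Not a valid BST


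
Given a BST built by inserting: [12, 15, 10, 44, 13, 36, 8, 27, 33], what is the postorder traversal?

Tree insertion order: [12, 15, 10, 44, 13, 36, 8, 27, 33]
Tree (level-order array): [12, 10, 15, 8, None, 13, 44, None, None, None, None, 36, None, 27, None, None, 33]
Postorder traversal: [8, 10, 13, 33, 27, 36, 44, 15, 12]


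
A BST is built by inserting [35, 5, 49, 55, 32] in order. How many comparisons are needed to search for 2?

Search path for 2: 35 -> 5
Found: False
Comparisons: 2


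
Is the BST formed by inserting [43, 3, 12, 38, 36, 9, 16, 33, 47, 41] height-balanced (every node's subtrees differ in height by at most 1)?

Tree (level-order array): [43, 3, 47, None, 12, None, None, 9, 38, None, None, 36, 41, 16, None, None, None, None, 33]
Definition: a tree is height-balanced if, at every node, |h(left) - h(right)| <= 1 (empty subtree has height -1).
Bottom-up per-node check:
  node 9: h_left=-1, h_right=-1, diff=0 [OK], height=0
  node 33: h_left=-1, h_right=-1, diff=0 [OK], height=0
  node 16: h_left=-1, h_right=0, diff=1 [OK], height=1
  node 36: h_left=1, h_right=-1, diff=2 [FAIL (|1--1|=2 > 1)], height=2
  node 41: h_left=-1, h_right=-1, diff=0 [OK], height=0
  node 38: h_left=2, h_right=0, diff=2 [FAIL (|2-0|=2 > 1)], height=3
  node 12: h_left=0, h_right=3, diff=3 [FAIL (|0-3|=3 > 1)], height=4
  node 3: h_left=-1, h_right=4, diff=5 [FAIL (|-1-4|=5 > 1)], height=5
  node 47: h_left=-1, h_right=-1, diff=0 [OK], height=0
  node 43: h_left=5, h_right=0, diff=5 [FAIL (|5-0|=5 > 1)], height=6
Node 36 violates the condition: |1 - -1| = 2 > 1.
Result: Not balanced


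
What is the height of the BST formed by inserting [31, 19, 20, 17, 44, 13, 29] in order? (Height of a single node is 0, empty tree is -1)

Insertion order: [31, 19, 20, 17, 44, 13, 29]
Tree (level-order array): [31, 19, 44, 17, 20, None, None, 13, None, None, 29]
Compute height bottom-up (empty subtree = -1):
  height(13) = 1 + max(-1, -1) = 0
  height(17) = 1 + max(0, -1) = 1
  height(29) = 1 + max(-1, -1) = 0
  height(20) = 1 + max(-1, 0) = 1
  height(19) = 1 + max(1, 1) = 2
  height(44) = 1 + max(-1, -1) = 0
  height(31) = 1 + max(2, 0) = 3
Height = 3


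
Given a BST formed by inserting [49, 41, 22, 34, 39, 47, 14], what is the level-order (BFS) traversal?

Tree insertion order: [49, 41, 22, 34, 39, 47, 14]
Tree (level-order array): [49, 41, None, 22, 47, 14, 34, None, None, None, None, None, 39]
BFS from the root, enqueuing left then right child of each popped node:
  queue [49] -> pop 49, enqueue [41], visited so far: [49]
  queue [41] -> pop 41, enqueue [22, 47], visited so far: [49, 41]
  queue [22, 47] -> pop 22, enqueue [14, 34], visited so far: [49, 41, 22]
  queue [47, 14, 34] -> pop 47, enqueue [none], visited so far: [49, 41, 22, 47]
  queue [14, 34] -> pop 14, enqueue [none], visited so far: [49, 41, 22, 47, 14]
  queue [34] -> pop 34, enqueue [39], visited so far: [49, 41, 22, 47, 14, 34]
  queue [39] -> pop 39, enqueue [none], visited so far: [49, 41, 22, 47, 14, 34, 39]
Result: [49, 41, 22, 47, 14, 34, 39]


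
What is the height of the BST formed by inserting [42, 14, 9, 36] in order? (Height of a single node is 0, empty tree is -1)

Insertion order: [42, 14, 9, 36]
Tree (level-order array): [42, 14, None, 9, 36]
Compute height bottom-up (empty subtree = -1):
  height(9) = 1 + max(-1, -1) = 0
  height(36) = 1 + max(-1, -1) = 0
  height(14) = 1 + max(0, 0) = 1
  height(42) = 1 + max(1, -1) = 2
Height = 2


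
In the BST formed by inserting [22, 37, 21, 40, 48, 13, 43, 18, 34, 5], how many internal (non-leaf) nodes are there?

Tree built from: [22, 37, 21, 40, 48, 13, 43, 18, 34, 5]
Tree (level-order array): [22, 21, 37, 13, None, 34, 40, 5, 18, None, None, None, 48, None, None, None, None, 43]
Rule: An internal node has at least one child.
Per-node child counts:
  node 22: 2 child(ren)
  node 21: 1 child(ren)
  node 13: 2 child(ren)
  node 5: 0 child(ren)
  node 18: 0 child(ren)
  node 37: 2 child(ren)
  node 34: 0 child(ren)
  node 40: 1 child(ren)
  node 48: 1 child(ren)
  node 43: 0 child(ren)
Matching nodes: [22, 21, 13, 37, 40, 48]
Count of internal (non-leaf) nodes: 6


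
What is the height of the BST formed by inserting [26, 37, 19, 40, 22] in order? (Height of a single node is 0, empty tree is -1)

Insertion order: [26, 37, 19, 40, 22]
Tree (level-order array): [26, 19, 37, None, 22, None, 40]
Compute height bottom-up (empty subtree = -1):
  height(22) = 1 + max(-1, -1) = 0
  height(19) = 1 + max(-1, 0) = 1
  height(40) = 1 + max(-1, -1) = 0
  height(37) = 1 + max(-1, 0) = 1
  height(26) = 1 + max(1, 1) = 2
Height = 2


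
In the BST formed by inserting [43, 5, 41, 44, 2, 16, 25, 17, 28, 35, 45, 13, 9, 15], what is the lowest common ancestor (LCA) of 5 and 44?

Tree insertion order: [43, 5, 41, 44, 2, 16, 25, 17, 28, 35, 45, 13, 9, 15]
Tree (level-order array): [43, 5, 44, 2, 41, None, 45, None, None, 16, None, None, None, 13, 25, 9, 15, 17, 28, None, None, None, None, None, None, None, 35]
In a BST, the LCA of p=5, q=44 is the first node v on the
root-to-leaf path with p <= v <= q (go left if both < v, right if both > v).
Walk from root:
  at 43: 5 <= 43 <= 44, this is the LCA
LCA = 43


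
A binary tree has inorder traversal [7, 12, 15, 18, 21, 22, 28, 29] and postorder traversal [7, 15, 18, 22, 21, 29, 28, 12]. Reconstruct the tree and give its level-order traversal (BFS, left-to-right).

Inorder:   [7, 12, 15, 18, 21, 22, 28, 29]
Postorder: [7, 15, 18, 22, 21, 29, 28, 12]
Algorithm: postorder visits root last, so walk postorder right-to-left;
each value is the root of the current inorder slice — split it at that
value, recurse on the right subtree first, then the left.
Recursive splits:
  root=12; inorder splits into left=[7], right=[15, 18, 21, 22, 28, 29]
  root=28; inorder splits into left=[15, 18, 21, 22], right=[29]
  root=29; inorder splits into left=[], right=[]
  root=21; inorder splits into left=[15, 18], right=[22]
  root=22; inorder splits into left=[], right=[]
  root=18; inorder splits into left=[15], right=[]
  root=15; inorder splits into left=[], right=[]
  root=7; inorder splits into left=[], right=[]
Reconstructed level-order: [12, 7, 28, 21, 29, 18, 22, 15]


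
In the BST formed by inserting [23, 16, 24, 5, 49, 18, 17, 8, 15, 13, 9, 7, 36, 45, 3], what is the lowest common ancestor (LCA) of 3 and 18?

Tree insertion order: [23, 16, 24, 5, 49, 18, 17, 8, 15, 13, 9, 7, 36, 45, 3]
Tree (level-order array): [23, 16, 24, 5, 18, None, 49, 3, 8, 17, None, 36, None, None, None, 7, 15, None, None, None, 45, None, None, 13, None, None, None, 9]
In a BST, the LCA of p=3, q=18 is the first node v on the
root-to-leaf path with p <= v <= q (go left if both < v, right if both > v).
Walk from root:
  at 23: both 3 and 18 < 23, go left
  at 16: 3 <= 16 <= 18, this is the LCA
LCA = 16


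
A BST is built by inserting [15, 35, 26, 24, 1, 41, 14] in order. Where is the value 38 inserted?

Starting tree (level order): [15, 1, 35, None, 14, 26, 41, None, None, 24]
Insertion path: 15 -> 35 -> 41
Result: insert 38 as left child of 41
Final tree (level order): [15, 1, 35, None, 14, 26, 41, None, None, 24, None, 38]


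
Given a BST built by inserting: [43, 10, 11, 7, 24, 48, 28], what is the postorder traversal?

Tree insertion order: [43, 10, 11, 7, 24, 48, 28]
Tree (level-order array): [43, 10, 48, 7, 11, None, None, None, None, None, 24, None, 28]
Postorder traversal: [7, 28, 24, 11, 10, 48, 43]


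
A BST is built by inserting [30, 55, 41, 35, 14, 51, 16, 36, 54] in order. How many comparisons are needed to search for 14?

Search path for 14: 30 -> 14
Found: True
Comparisons: 2


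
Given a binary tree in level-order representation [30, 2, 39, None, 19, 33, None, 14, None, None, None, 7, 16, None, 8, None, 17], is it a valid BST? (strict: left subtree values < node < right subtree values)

Level-order array: [30, 2, 39, None, 19, 33, None, 14, None, None, None, 7, 16, None, 8, None, 17]
Validate using subtree bounds (lo, hi): at each node, require lo < value < hi,
then recurse left with hi=value and right with lo=value.
Preorder trace (stopping at first violation):
  at node 30 with bounds (-inf, +inf): OK
  at node 2 with bounds (-inf, 30): OK
  at node 19 with bounds (2, 30): OK
  at node 14 with bounds (2, 19): OK
  at node 7 with bounds (2, 14): OK
  at node 8 with bounds (7, 14): OK
  at node 16 with bounds (14, 19): OK
  at node 17 with bounds (16, 19): OK
  at node 39 with bounds (30, +inf): OK
  at node 33 with bounds (30, 39): OK
No violation found at any node.
Result: Valid BST


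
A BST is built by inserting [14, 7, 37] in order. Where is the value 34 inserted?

Starting tree (level order): [14, 7, 37]
Insertion path: 14 -> 37
Result: insert 34 as left child of 37
Final tree (level order): [14, 7, 37, None, None, 34]


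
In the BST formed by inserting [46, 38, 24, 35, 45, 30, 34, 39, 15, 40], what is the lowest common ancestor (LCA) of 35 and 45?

Tree insertion order: [46, 38, 24, 35, 45, 30, 34, 39, 15, 40]
Tree (level-order array): [46, 38, None, 24, 45, 15, 35, 39, None, None, None, 30, None, None, 40, None, 34]
In a BST, the LCA of p=35, q=45 is the first node v on the
root-to-leaf path with p <= v <= q (go left if both < v, right if both > v).
Walk from root:
  at 46: both 35 and 45 < 46, go left
  at 38: 35 <= 38 <= 45, this is the LCA
LCA = 38


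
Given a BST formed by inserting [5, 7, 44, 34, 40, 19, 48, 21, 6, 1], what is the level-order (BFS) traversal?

Tree insertion order: [5, 7, 44, 34, 40, 19, 48, 21, 6, 1]
Tree (level-order array): [5, 1, 7, None, None, 6, 44, None, None, 34, 48, 19, 40, None, None, None, 21]
BFS from the root, enqueuing left then right child of each popped node:
  queue [5] -> pop 5, enqueue [1, 7], visited so far: [5]
  queue [1, 7] -> pop 1, enqueue [none], visited so far: [5, 1]
  queue [7] -> pop 7, enqueue [6, 44], visited so far: [5, 1, 7]
  queue [6, 44] -> pop 6, enqueue [none], visited so far: [5, 1, 7, 6]
  queue [44] -> pop 44, enqueue [34, 48], visited so far: [5, 1, 7, 6, 44]
  queue [34, 48] -> pop 34, enqueue [19, 40], visited so far: [5, 1, 7, 6, 44, 34]
  queue [48, 19, 40] -> pop 48, enqueue [none], visited so far: [5, 1, 7, 6, 44, 34, 48]
  queue [19, 40] -> pop 19, enqueue [21], visited so far: [5, 1, 7, 6, 44, 34, 48, 19]
  queue [40, 21] -> pop 40, enqueue [none], visited so far: [5, 1, 7, 6, 44, 34, 48, 19, 40]
  queue [21] -> pop 21, enqueue [none], visited so far: [5, 1, 7, 6, 44, 34, 48, 19, 40, 21]
Result: [5, 1, 7, 6, 44, 34, 48, 19, 40, 21]
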